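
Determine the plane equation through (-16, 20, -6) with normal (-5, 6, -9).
d = n·P = (-5)(-16) + (6)(20) + (-9)(-6) = 254
Plane: -5x + 6y - 9z = 254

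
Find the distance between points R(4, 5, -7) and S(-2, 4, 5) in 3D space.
d = √[(-6)² + (-1)² + (12)²] = √181 = 13.45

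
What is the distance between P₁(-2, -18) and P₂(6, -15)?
Using the distance formula: d = sqrt((x₂-x₁)² + (y₂-y₁)²)
dx = 6 - (-2) = 8
dy = (-15) - (-18) = 3
d = sqrt(8² + 3²) = sqrt(64 + 9) = sqrt(73) = 8.54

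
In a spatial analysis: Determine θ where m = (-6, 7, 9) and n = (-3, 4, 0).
m·n = 46, |m|² = 166, |n|² = 25
cos θ = 46/√4150 ≈ 0.7141
θ ≈ 44.43°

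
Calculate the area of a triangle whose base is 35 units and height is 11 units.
Area = (1/2) * base * height
Area = (1/2) * 35 * 11
Area = 192.50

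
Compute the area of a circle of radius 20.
Area = pi * r²
Area = pi * 20²
Area = pi * 400
Area = 1256.64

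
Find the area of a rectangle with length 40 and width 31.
Area = length * width
Area = 40 * 31
Area = 1240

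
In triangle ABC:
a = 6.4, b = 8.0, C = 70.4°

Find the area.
Using A = ½ab·sin(C):
A = ½·6.4·8.0·sin(70.4°) = ½·51.2·0.942057 = 24.12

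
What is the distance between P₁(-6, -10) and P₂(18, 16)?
Using the distance formula: d = sqrt((x₂-x₁)² + (y₂-y₁)²)
dx = 18 - (-6) = 24
dy = 16 - (-10) = 26
d = sqrt(24² + 26²) = sqrt(576 + 676) = sqrt(1252) = 35.38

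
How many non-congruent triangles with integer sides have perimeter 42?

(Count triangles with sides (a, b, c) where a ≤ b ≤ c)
With a ≤ b ≤ c and a + b + c = 42, the triangle inequality a + b > c gives c < 42/2, so c ≤ 20.
Iterate a from 1 to ⌊p/3⌋ = 14; for each a, b ranges from a to ⌊(p−a)/2⌋ with c = p − a − b, keeping only c ≥ b.
Triples: (2, 20, 20), (3, 19, 20), (4, 18, 20), …
Count = 37 triangles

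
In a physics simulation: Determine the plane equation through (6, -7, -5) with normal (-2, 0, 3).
d = n·P = (-2)(6) + (0)(-7) + (3)(-5) = -27
Plane: -2x + 3z = -27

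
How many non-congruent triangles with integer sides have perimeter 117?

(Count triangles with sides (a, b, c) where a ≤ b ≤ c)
With a ≤ b ≤ c and a + b + c = 117, the triangle inequality a + b > c gives c < 117/2, so c ≤ 58.
Iterate a from 1 to ⌊p/3⌋ = 39; for each a, b ranges from a to ⌊(p−a)/2⌋ with c = p − a − b, keeping only c ≥ b.
Triples: (1, 58, 58), (2, 57, 58), (3, 56, 58), …
Count = 300 triangles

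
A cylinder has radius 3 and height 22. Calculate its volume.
Volume = pi * r² * h
Volume = pi * 3² * 22
Volume = pi * 9 * 22
Volume = pi * 198
Volume = 622.04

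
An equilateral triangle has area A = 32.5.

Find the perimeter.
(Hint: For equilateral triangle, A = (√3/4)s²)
A = (√3/4)s²  →  s² = 4A/√3 = 4·32.5/√3 = 75.0555
s = 8.66346
Perimeter = 3s = 25.99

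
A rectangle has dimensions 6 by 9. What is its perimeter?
Perimeter = 2 * (length + width)
Perimeter = 2 * (6 + 9)
Perimeter = 2 * 15
Perimeter = 30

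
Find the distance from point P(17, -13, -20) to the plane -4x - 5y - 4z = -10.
d = |(-4)(17) + (-5)(-13) + (-4)(-20) - (-10)| / √((-4)² + (-5)² + (-4)²) = 87/√57 = 11.52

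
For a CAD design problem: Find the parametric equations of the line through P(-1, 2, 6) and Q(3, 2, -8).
Direction vector d = Q - P = (4, 0, -14)
x = -1 + 4t, y = 2, z = 6 - 14t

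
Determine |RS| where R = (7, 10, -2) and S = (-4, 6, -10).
d = √[(-11)² + (-4)² + (-8)²] = √201 = 14.18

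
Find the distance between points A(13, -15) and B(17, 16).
Using the distance formula: d = sqrt((x₂-x₁)² + (y₂-y₁)²)
dx = 17 - 13 = 4
dy = 16 - (-15) = 31
d = sqrt(4² + 31²) = sqrt(16 + 961) = sqrt(977) = 31.26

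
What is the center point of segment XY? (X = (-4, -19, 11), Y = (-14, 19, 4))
Midpoint = ((-4-14)/2, (-19+19)/2, (11+4)/2) = (-9, 0, 7.5)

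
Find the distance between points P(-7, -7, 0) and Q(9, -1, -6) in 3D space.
d = √[(16)² + (6)² + (-6)²] = √328 = 18.11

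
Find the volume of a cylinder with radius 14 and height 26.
Volume = pi * r² * h
Volume = pi * 14² * 26
Volume = pi * 196 * 26
Volume = pi * 5096
Volume = 16009.56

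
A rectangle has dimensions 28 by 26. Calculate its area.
Area = length * width
Area = 28 * 26
Area = 728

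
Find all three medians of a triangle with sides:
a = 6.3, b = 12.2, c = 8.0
Using m_x = ½√(2y² + 2z² - x²):
m_a = ½√(2·12.2² + 2·8.0² - 6.3²) = ½√385.99 = 9.823
m_b = ½√(2·6.3² + 2·8.0² - 12.2²) = ½√58.54 = 3.826
m_c = ½√(2·6.3² + 2·12.2² - 8.0²) = ½√313.06 = 8.847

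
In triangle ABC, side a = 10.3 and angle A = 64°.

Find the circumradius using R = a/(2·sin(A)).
R = a/(2·sin(A)) = 10.3/(2·sin(64°))
R = 10.3/(2·0.898794) = 10.3/1.797588 = 5.73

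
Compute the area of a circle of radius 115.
Area = pi * r²
Area = pi * 115²
Area = pi * 13225
Area = 41547.56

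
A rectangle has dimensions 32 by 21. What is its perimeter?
Perimeter = 2 * (length + width)
Perimeter = 2 * (32 + 21)
Perimeter = 2 * 53
Perimeter = 106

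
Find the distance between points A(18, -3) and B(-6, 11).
Using the distance formula: d = sqrt((x₂-x₁)² + (y₂-y₁)²)
dx = (-6) - 18 = -24
dy = 11 - (-3) = 14
d = sqrt((-24)² + 14²) = sqrt(576 + 196) = sqrt(772) = 27.78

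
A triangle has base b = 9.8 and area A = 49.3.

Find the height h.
A = ½bh  →  h = 2A/b
h = 2·49.3/9.8 = 10.06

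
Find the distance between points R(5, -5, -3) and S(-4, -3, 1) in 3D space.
d = √[(-9)² + (2)² + (4)²] = √101 = 10.05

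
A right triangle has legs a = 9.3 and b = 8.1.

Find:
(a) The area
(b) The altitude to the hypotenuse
(a) Area = ½ab = ½·9.3·8.1 = 37.665
(b) Hypotenuse c = √(9.3² + 8.1²) = √152.1 = 12.3329
    Area = ½·c·h_c  →  h_c = 2·Area/c = 2·37.665/12.3329 = 6.108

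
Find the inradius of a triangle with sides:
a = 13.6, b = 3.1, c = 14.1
s = (a+b+c)/2 = (13.6+3.1+14.1)/2 = 15.4
Area = √(s(s-a)(s-b)(s-c)) = √(15.4·1.8·12.3·1.3) = 21.0533
r = Area/s = 21.0533/15.4 = 1.367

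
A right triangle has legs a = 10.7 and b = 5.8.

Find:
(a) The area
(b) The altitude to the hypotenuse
(a) Area = ½ab = ½·10.7·5.8 = 31.03
(b) Hypotenuse c = √(10.7² + 5.8²) = √148.13 = 12.1709
    Area = ½·c·h_c  →  h_c = 2·Area/c = 2·31.03/12.1709 = 5.099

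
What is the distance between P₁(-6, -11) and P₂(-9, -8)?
Using the distance formula: d = sqrt((x₂-x₁)² + (y₂-y₁)²)
dx = (-9) - (-6) = -3
dy = (-8) - (-11) = 3
d = sqrt((-3)² + 3²) = sqrt(9 + 9) = sqrt(18) = 4.24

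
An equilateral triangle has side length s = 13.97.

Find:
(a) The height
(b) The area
(a) Height h = s·√3/2 = 13.97·√3/2 = 12.1
(b) Area = (√3/4)·s² = (√3/4)·13.97² = (√3/4)·195.161 = 84.51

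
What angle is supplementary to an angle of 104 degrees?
Supplementary angles sum to 180 degrees.
Other angle = 180 - 104
Other angle = 76 degrees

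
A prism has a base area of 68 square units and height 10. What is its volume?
Volume = base area * height
Volume = 68 * 10
Volume = 680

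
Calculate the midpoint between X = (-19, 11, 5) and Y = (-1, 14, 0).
Midpoint = ((-19-1)/2, (11+14)/2, (5+0)/2) = (-10, 12.5, 2.5)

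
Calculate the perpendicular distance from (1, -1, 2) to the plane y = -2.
d = |0(1) + 1(-1) + 0(2) - (-2)| / √(0² + 1² + 0²) = 1/√1 = 1.0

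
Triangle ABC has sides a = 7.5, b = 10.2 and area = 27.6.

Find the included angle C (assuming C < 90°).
Area = ½ab·sin(C)  →  sin(C) = 2·Area/(ab)
sin(C) = 2·27.6/(7.5·10.2) = 0.721569
C = arcsin(0.721569) = 46.18°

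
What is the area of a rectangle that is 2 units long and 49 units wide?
Area = length * width
Area = 2 * 49
Area = 98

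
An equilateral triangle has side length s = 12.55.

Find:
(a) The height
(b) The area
(a) Height h = s·√3/2 = 12.55·√3/2 = 10.87
(b) Area = (√3/4)·s² = (√3/4)·12.55² = (√3/4)·157.503 = 68.2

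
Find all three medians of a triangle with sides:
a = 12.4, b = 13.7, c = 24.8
Using m_x = ½√(2y² + 2z² - x²):
m_a = ½√(2·13.7² + 2·24.8² - 12.4²) = ½√1451.7 = 19.05
m_b = ½√(2·12.4² + 2·24.8² - 13.7²) = ½√1349.91 = 18.37
m_c = ½√(2·12.4² + 2·13.7² - 24.8²) = ½√67.86 = 4.119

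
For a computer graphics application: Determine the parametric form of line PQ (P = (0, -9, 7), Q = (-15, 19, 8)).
Direction vector d = Q - P = (-15, 28, 1)
x = 0 - 15t, y = -9 + 28t, z = 7 + t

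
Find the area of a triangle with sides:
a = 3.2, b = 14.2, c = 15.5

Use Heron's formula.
s = (a+b+c)/2 = (3.2+14.2+15.5)/2 = 16.45
A = √(s(s-a)(s-b)(s-c)) = √(16.45·13.25·2.25·0.95)
A = √465.895 = 21.58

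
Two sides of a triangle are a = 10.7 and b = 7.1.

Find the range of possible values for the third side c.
By the triangle inequality: |a - b| < c < a + b
|10.7 - 7.1| < c < 10.7 + 7.1
3.6 < c < 17.8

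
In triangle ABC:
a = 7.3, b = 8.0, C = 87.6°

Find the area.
Using A = ½ab·sin(C):
A = ½·7.3·8.0·sin(87.6°) = ½·58.4·0.999123 = 29.17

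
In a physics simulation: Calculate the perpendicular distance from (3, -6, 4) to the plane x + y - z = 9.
d = |1(3) + 1(-6) + (-1)(4) - (9)| / √(1² + 1² + (-1)²) = 16/√3 = 9.238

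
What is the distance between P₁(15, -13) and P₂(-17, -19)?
Using the distance formula: d = sqrt((x₂-x₁)² + (y₂-y₁)²)
dx = (-17) - 15 = -32
dy = (-19) - (-13) = -6
d = sqrt((-32)² + (-6)²) = sqrt(1024 + 36) = sqrt(1060) = 32.56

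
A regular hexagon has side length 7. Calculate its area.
For a regular 6-gon with side length s = 7:
Apothem a = s / (2*tan(pi/6)) = 7 / (2*tan(pi/6)) ≈ 6.0622
Perimeter P = 6 * 7 = 42
Area = (1/2) * P * a = (1/2) * 42 * 6.0622 = 127.31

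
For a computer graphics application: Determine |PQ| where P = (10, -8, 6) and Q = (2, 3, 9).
d = √[(-8)² + (11)² + (3)²] = √194 = 13.93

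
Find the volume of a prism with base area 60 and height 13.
Volume = base area * height
Volume = 60 * 13
Volume = 780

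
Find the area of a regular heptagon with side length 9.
For a regular 7-gon with side length s = 9:
Apothem a = s / (2*tan(pi/7)) = 9 / (2*tan(pi/7)) ≈ 9.3443
Perimeter P = 7 * 9 = 63
Area = (1/2) * P * a = (1/2) * 63 * 9.3443 = 294.35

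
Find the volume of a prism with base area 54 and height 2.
Volume = base area * height
Volume = 54 * 2
Volume = 108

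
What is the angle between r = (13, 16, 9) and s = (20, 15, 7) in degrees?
r·s = 563, |r|² = 506, |s|² = 674
cos θ = 563/√341044 ≈ 0.9641
θ ≈ 15.41°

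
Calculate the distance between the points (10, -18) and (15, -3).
Using the distance formula: d = sqrt((x₂-x₁)² + (y₂-y₁)²)
dx = 15 - 10 = 5
dy = (-3) - (-18) = 15
d = sqrt(5² + 15²) = sqrt(25 + 225) = sqrt(250) = 15.81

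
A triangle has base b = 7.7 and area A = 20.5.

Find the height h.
A = ½bh  →  h = 2A/b
h = 2·20.5/7.7 = 5.325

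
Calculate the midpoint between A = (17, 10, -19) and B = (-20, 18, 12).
Midpoint = ((17-20)/2, (10+18)/2, (-19+12)/2) = (-1.5, 14, -3.5)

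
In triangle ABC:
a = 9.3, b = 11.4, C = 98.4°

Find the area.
Using A = ½ab·sin(C):
A = ½·9.3·11.4·sin(98.4°) = ½·106.02·0.989272 = 52.44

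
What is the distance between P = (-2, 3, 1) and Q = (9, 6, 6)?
d = √[(11)² + (3)² + (5)²] = √155 = 12.45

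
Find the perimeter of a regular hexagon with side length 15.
Perimeter = number of sides * side length
Perimeter = 6 * 15
Perimeter = 90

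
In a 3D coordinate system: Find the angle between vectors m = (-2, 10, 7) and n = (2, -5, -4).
m·n = -82, |m|² = 153, |n|² = 45
cos θ = -82/√6885 ≈ -0.9882
θ ≈ 171.2°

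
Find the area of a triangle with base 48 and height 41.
Area = (1/2) * base * height
Area = (1/2) * 48 * 41
Area = 984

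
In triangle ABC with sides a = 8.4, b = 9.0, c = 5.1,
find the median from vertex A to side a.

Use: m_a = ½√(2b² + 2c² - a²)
m_a = ½√(2·9.0² + 2·5.1² - 8.4²)
m_a = ½√(162 + 52.02 - 70.56) = ½√143.46 = 5.989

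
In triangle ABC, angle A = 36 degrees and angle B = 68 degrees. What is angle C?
Sum of angles in a triangle = 180 degrees
Third angle = 180 - 36 - 68
Third angle = 76 degrees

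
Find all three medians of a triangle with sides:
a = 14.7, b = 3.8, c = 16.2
Using m_x = ½√(2y² + 2z² - x²):
m_a = ½√(2·3.8² + 2·16.2² - 14.7²) = ½√337.67 = 9.188
m_b = ½√(2·14.7² + 2·16.2² - 3.8²) = ½√942.62 = 15.35
m_c = ½√(2·14.7² + 2·3.8² - 16.2²) = ½√198.62 = 7.047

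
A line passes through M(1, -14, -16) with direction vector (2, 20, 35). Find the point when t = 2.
P(2) = (1 + 2(2), -14 + 20(2), -16 + 35(2)) = (5, 26, 54)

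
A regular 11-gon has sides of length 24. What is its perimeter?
Perimeter = number of sides * side length
Perimeter = 11 * 24
Perimeter = 264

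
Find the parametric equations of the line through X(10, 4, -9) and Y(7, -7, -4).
Direction vector d = Y - X = (-3, -11, 5)
x = 10 - 3t, y = 4 - 11t, z = -9 + 5t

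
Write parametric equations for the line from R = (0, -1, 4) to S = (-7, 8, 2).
Direction vector d = S - R = (-7, 9, -2)
x = 0 - 7t, y = -1 + 9t, z = 4 - 2t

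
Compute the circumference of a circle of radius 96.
Circumference = 2 * pi * r
Circumference = 2 * pi * 96
Circumference = 603.19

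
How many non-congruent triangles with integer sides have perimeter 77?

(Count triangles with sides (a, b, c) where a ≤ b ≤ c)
With a ≤ b ≤ c and a + b + c = 77, the triangle inequality a + b > c gives c < 77/2, so c ≤ 38.
Iterate a from 1 to ⌊p/3⌋ = 25; for each a, b ranges from a to ⌊(p−a)/2⌋ with c = p − a − b, keeping only c ≥ b.
Triples: (1, 38, 38), (2, 37, 38), (3, 36, 38), …
Count = 133 triangles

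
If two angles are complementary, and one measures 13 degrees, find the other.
Complementary angles sum to 90 degrees.
Other angle = 90 - 13
Other angle = 77 degrees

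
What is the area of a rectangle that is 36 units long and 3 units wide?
Area = length * width
Area = 36 * 3
Area = 108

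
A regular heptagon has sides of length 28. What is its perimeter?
Perimeter = number of sides * side length
Perimeter = 7 * 28
Perimeter = 196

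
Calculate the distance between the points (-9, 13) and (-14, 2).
Using the distance formula: d = sqrt((x₂-x₁)² + (y₂-y₁)²)
dx = (-14) - (-9) = -5
dy = 2 - 13 = -11
d = sqrt((-5)² + (-11)²) = sqrt(25 + 121) = sqrt(146) = 12.08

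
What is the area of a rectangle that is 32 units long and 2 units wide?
Area = length * width
Area = 32 * 2
Area = 64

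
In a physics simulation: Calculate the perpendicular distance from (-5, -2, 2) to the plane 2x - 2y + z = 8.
d = |2(-5) + (-2)(-2) + 1(2) - (8)| / √(2² + (-2)² + 1²) = 12/√9 = 4.0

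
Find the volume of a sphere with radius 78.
Volume = (4/3) * pi * r³
Volume = (4/3) * pi * 78³
Volume = (4/3) * pi * 474552
Volume = 1987798.77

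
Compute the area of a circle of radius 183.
Area = pi * r²
Area = pi * 183²
Area = pi * 33489
Area = 105208.80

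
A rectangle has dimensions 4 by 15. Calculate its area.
Area = length * width
Area = 4 * 15
Area = 60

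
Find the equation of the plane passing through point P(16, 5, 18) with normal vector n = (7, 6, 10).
d = n·P = (7)(16) + (6)(5) + (10)(18) = 322
Plane: 7x + 6y + 10z = 322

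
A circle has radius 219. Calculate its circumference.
Circumference = 2 * pi * r
Circumference = 2 * pi * 219
Circumference = 1376.02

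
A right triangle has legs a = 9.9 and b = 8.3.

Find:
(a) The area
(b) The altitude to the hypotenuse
(a) Area = ½ab = ½·9.9·8.3 = 41.085
(b) Hypotenuse c = √(9.9² + 8.3²) = √166.9 = 12.919
    Area = ½·c·h_c  →  h_c = 2·Area/c = 2·41.085/12.919 = 6.36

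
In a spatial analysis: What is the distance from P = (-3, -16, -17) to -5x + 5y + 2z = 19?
d = |(-5)(-3) + 5(-16) + 2(-17) - (19)| / √((-5)² + 5² + 2²) = 118/√54 = 16.06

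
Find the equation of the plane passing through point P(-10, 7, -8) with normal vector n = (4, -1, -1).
d = n·P = (4)(-10) + (-1)(7) + (-1)(-8) = -39
Plane: 4x - y - z = -39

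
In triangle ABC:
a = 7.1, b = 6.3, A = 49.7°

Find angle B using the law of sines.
sin(B)/b = sin(A)/a
sin(B) = b·sin(A)/a = 6.3·sin(49.7°)/7.1 = 0.676734
B = arcsin(0.676734) = 42.59°  (b ≤ a, so B ≤ A and the acute solution is unique)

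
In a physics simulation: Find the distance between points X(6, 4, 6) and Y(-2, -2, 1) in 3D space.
d = √[(-8)² + (-6)² + (-5)²] = √125 = 11.18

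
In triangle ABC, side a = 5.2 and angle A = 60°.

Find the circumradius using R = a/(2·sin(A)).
R = a/(2·sin(A)) = 5.2/(2·sin(60°))
R = 5.2/(2·0.866025) = 5.2/1.732051 = 3.002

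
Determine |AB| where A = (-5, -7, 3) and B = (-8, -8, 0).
d = √[(-3)² + (-1)² + (-3)²] = √19 = 4.359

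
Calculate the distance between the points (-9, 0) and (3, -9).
Using the distance formula: d = sqrt((x₂-x₁)² + (y₂-y₁)²)
dx = 3 - (-9) = 12
dy = (-9) - 0 = -9
d = sqrt(12² + (-9)²) = sqrt(144 + 81) = sqrt(225) = 15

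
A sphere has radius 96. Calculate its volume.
Volume = (4/3) * pi * r³
Volume = (4/3) * pi * 96³
Volume = (4/3) * pi * 884736
Volume = 3705973.49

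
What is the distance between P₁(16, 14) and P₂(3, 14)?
Using the distance formula: d = sqrt((x₂-x₁)² + (y₂-y₁)²)
dx = 3 - 16 = -13
dy = 14 - 14 = 0
d = sqrt((-13)² + 0²) = sqrt(169 + 0) = sqrt(169) = 13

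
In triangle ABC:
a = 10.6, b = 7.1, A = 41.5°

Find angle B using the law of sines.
sin(B)/b = sin(A)/a
sin(B) = b·sin(A)/a = 7.1·sin(41.5°)/10.6 = 0.443830
B = arcsin(0.443830) = 26.35°  (b ≤ a, so B ≤ A and the acute solution is unique)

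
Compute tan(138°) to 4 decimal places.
tan(138 degrees) = -0.9004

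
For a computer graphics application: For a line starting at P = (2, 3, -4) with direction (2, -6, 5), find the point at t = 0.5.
P(0.5) = (2 + 2(0.5), 3 + (-6)(0.5), -4 + 5(0.5)) = (3, 0, -1.5)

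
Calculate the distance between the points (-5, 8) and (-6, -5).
Using the distance formula: d = sqrt((x₂-x₁)² + (y₂-y₁)²)
dx = (-6) - (-5) = -1
dy = (-5) - 8 = -13
d = sqrt((-1)² + (-13)²) = sqrt(1 + 169) = sqrt(170) = 13.04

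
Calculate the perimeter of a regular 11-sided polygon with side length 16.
Perimeter = number of sides * side length
Perimeter = 11 * 16
Perimeter = 176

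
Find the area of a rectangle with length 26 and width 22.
Area = length * width
Area = 26 * 22
Area = 572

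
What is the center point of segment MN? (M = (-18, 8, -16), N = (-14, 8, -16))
Midpoint = ((-18-14)/2, (8+8)/2, (-16-16)/2) = (-16, 8, -16)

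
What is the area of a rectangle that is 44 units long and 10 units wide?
Area = length * width
Area = 44 * 10
Area = 440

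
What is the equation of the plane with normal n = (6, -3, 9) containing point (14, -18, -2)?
d = n·P = (6)(14) + (-3)(-18) + (9)(-2) = 120
Plane: 6x - 3y + 9z = 120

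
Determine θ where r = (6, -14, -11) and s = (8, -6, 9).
r·s = 33, |r|² = 353, |s|² = 181
cos θ = 33/√63893 ≈ 0.1306
θ ≈ 82.5°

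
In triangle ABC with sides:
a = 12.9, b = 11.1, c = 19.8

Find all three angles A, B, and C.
By the law of cosines:
cos(A) = (b² + c² - a²)/(2bc) = 0.793612  →  A = 37.48°
cos(B) = (a² + c² - b²)/(2ac) = 0.852008  →  B = 31.57°
cos(C) = (a² + b² - c²)/(2ab) = -0.357637  →  C = 111°
Check: A + B + C = 180.0° ✓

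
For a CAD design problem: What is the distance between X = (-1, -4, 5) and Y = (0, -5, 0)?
d = √[(1)² + (-1)² + (-5)²] = √27 = 5.196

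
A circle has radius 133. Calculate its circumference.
Circumference = 2 * pi * r
Circumference = 2 * pi * 133
Circumference = 835.66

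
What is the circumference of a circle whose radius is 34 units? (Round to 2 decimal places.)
Circumference = 2 * pi * r
Circumference = 2 * pi * 34
Circumference = 213.63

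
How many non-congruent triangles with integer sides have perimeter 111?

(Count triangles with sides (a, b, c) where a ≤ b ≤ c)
With a ≤ b ≤ c and a + b + c = 111, the triangle inequality a + b > c gives c < 111/2, so c ≤ 55.
Iterate a from 1 to ⌊p/3⌋ = 37; for each a, b ranges from a to ⌊(p−a)/2⌋ with c = p − a − b, keeping only c ≥ b.
Triples: (1, 55, 55), (2, 54, 55), (3, 53, 55), …
Count = 271 triangles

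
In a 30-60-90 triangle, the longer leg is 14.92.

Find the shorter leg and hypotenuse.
In a 30-60-90 triangle, sides are in ratio 1 : √3 : 2.
Long leg = short leg·√3  →  short leg = 14.92/√3 = 8.614
Hypotenuse = 2·(short leg) = 2·14.92/√3 = 17.23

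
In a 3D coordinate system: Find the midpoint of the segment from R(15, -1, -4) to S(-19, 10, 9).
Midpoint = ((15-19)/2, (-1+10)/2, (-4+9)/2) = (-2, 4.5, 2.5)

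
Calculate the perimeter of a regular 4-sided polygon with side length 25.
Perimeter = number of sides * side length
Perimeter = 4 * 25
Perimeter = 100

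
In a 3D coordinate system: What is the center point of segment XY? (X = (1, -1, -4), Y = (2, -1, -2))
Midpoint = ((1+2)/2, (-1-1)/2, (-4-2)/2) = (1.5, -1, -3)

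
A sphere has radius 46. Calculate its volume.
Volume = (4/3) * pi * r³
Volume = (4/3) * pi * 46³
Volume = (4/3) * pi * 97336
Volume = 407720.08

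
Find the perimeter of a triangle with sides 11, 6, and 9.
Perimeter = sum of all sides
Perimeter = 11 + 6 + 9
Perimeter = 26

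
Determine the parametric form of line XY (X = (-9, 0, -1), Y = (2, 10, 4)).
Direction vector d = Y - X = (11, 10, 5)
x = -9 + 11t, y = 0 + 10t, z = -1 + 5t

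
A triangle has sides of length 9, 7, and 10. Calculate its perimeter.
Perimeter = sum of all sides
Perimeter = 9 + 7 + 10
Perimeter = 26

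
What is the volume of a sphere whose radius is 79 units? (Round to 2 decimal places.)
Volume = (4/3) * pi * r³
Volume = (4/3) * pi * 79³
Volume = (4/3) * pi * 493039
Volume = 2065236.93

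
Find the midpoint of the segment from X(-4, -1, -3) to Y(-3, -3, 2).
Midpoint = ((-4-3)/2, (-1-3)/2, (-3+2)/2) = (-3.5, -2, -0.5)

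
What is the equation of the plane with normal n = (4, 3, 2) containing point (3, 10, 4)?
d = n·P = (4)(3) + (3)(10) + (2)(4) = 50
Plane: 4x + 3y + 2z = 50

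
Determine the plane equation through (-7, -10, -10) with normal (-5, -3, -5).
d = n·P = (-5)(-7) + (-3)(-10) + (-5)(-10) = 115
Plane: -5x - 3y - 5z = 115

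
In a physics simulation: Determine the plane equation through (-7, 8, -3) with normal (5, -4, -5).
d = n·P = (5)(-7) + (-4)(8) + (-5)(-3) = -52
Plane: 5x - 4y - 5z = -52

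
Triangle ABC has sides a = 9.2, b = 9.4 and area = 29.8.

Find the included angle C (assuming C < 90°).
Area = ½ab·sin(C)  →  sin(C) = 2·Area/(ab)
sin(C) = 2·29.8/(9.2·9.4) = 0.689177
C = arcsin(0.689177) = 43.56°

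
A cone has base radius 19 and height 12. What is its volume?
Volume = (1/3) * pi * r² * h
Volume = (1/3) * pi * 19² * 12
Volume = (1/3) * pi * 361 * 12
Volume = (1/3) * pi * 4332
Volume = 4536.46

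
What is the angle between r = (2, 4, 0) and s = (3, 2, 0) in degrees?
r·s = 14, |r|² = 20, |s|² = 13
cos θ = 14/√260 ≈ 0.8682
θ ≈ 29.74°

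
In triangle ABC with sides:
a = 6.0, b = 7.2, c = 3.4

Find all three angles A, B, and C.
By the law of cosines:
cos(A) = (b² + c² - a²)/(2bc) = 0.559641  →  A = 55.97°
cos(B) = (a² + c² - b²)/(2ac) = -0.104902  →  B = 96.02°
cos(C) = (a² + b² - c²)/(2ab) = 0.882870  →  C = 28.01°
Check: A + B + C = 180.0° ✓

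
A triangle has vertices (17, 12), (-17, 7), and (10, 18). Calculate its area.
Using the coordinate formula: Area = (1/2)|x₁(y₂-y₃) + x₂(y₃-y₁) + x₃(y₁-y₂)|
Area = (1/2)|17(7-18) + (-17)(18-12) + 10(12-7)|
Area = (1/2)|17*(-11) + (-17)*6 + 10*5|
Area = (1/2)|(-187) + (-102) + 50|
Area = (1/2)*239 = 119.50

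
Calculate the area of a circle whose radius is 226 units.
Area = pi * r²
Area = pi * 226²
Area = pi * 51076
Area = 160459.99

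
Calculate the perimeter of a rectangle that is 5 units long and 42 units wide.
Perimeter = 2 * (length + width)
Perimeter = 2 * (5 + 42)
Perimeter = 2 * 47
Perimeter = 94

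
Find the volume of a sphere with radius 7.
Volume = (4/3) * pi * r³
Volume = (4/3) * pi * 7³
Volume = (4/3) * pi * 343
Volume = 1436.76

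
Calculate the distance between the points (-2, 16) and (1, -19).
Using the distance formula: d = sqrt((x₂-x₁)² + (y₂-y₁)²)
dx = 1 - (-2) = 3
dy = (-19) - 16 = -35
d = sqrt(3² + (-35)²) = sqrt(9 + 1225) = sqrt(1234) = 35.13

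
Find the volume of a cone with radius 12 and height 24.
Volume = (1/3) * pi * r² * h
Volume = (1/3) * pi * 12² * 24
Volume = (1/3) * pi * 144 * 24
Volume = (1/3) * pi * 3456
Volume = 3619.11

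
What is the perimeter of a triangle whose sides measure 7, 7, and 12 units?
Perimeter = sum of all sides
Perimeter = 7 + 7 + 12
Perimeter = 26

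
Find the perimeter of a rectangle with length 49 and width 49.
Perimeter = 2 * (length + width)
Perimeter = 2 * (49 + 49)
Perimeter = 2 * 98
Perimeter = 196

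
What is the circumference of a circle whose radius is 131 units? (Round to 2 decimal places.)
Circumference = 2 * pi * r
Circumference = 2 * pi * 131
Circumference = 823.10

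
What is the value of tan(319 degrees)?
tan(319 degrees) = -0.8693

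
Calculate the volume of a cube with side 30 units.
Volume = s³
Volume = 30³
Volume = 27000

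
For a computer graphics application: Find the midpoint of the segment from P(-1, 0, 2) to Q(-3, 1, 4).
Midpoint = ((-1-3)/2, (0+1)/2, (2+4)/2) = (-2, 0.5, 3)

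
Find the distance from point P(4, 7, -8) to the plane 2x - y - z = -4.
d = |2(4) + (-1)(7) + (-1)(-8) - (-4)| / √(2² + (-1)² + (-1)²) = 13/√6 = 5.307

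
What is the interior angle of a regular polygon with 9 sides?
Interior angle of a regular n-gon = (n-2)*180/n
Interior angle = (9-2)*180/9
Interior angle = 7*180/9
Interior angle = 1260/9
Interior angle = 140 degrees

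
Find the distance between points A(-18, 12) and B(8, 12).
Using the distance formula: d = sqrt((x₂-x₁)² + (y₂-y₁)²)
dx = 8 - (-18) = 26
dy = 12 - 12 = 0
d = sqrt(26² + 0²) = sqrt(676 + 0) = sqrt(676) = 26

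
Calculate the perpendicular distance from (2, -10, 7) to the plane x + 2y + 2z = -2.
d = |1(2) + 2(-10) + 2(7) - (-2)| / √(1² + 2² + 2²) = 2/√9 = 0.6667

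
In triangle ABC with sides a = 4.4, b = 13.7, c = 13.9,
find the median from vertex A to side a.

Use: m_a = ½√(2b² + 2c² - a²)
m_a = ½√(2·13.7² + 2·13.9² - 4.4²)
m_a = ½√(375.38 + 386.42 - 19.36) = ½√742.44 = 13.62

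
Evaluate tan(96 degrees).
tan(96 degrees) = -9.5144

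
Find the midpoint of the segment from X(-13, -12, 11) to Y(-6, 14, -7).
Midpoint = ((-13-6)/2, (-12+14)/2, (11-7)/2) = (-9.5, 1, 2)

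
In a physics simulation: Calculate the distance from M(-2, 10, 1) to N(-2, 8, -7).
d = √[(0)² + (-2)² + (-8)²] = √68 = 8.246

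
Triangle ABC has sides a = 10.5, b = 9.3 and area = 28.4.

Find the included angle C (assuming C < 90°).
Area = ½ab·sin(C)  →  sin(C) = 2·Area/(ab)
sin(C) = 2·28.4/(10.5·9.3) = 0.581669
C = arcsin(0.581669) = 35.57°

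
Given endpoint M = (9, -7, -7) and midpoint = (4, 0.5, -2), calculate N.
N = (2×4 - 9, 2×0.5 - (-7), 2×(-2) - (-7)) = (-1, 8, 3)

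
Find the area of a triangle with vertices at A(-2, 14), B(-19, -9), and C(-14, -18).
Using the coordinate formula: Area = (1/2)|x₁(y₂-y₃) + x₂(y₃-y₁) + x₃(y₁-y₂)|
Area = (1/2)|(-2)((-9)-(-18)) + (-19)((-18)-14) + (-14)(14-(-9))|
Area = (1/2)|(-2)*9 + (-19)*(-32) + (-14)*23|
Area = (1/2)|(-18) + 608 + (-322)|
Area = (1/2)*268 = 134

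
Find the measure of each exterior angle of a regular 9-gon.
Exterior angle of a regular n-gon = 360/n
Exterior angle = 360/9
Exterior angle = 40 degrees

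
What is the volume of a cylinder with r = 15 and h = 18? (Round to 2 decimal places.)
Volume = pi * r² * h
Volume = pi * 15² * 18
Volume = pi * 225 * 18
Volume = pi * 4050
Volume = 12723.45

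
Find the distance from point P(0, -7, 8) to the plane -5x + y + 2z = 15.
d = |(-5)(0) + 1(-7) + 2(8) - (15)| / √((-5)² + 1² + 2²) = 6/√30 = 1.095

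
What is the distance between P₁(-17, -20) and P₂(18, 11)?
Using the distance formula: d = sqrt((x₂-x₁)² + (y₂-y₁)²)
dx = 18 - (-17) = 35
dy = 11 - (-20) = 31
d = sqrt(35² + 31²) = sqrt(1225 + 961) = sqrt(2186) = 46.75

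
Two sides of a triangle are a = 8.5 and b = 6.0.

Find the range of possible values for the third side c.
By the triangle inequality: |a - b| < c < a + b
|8.5 - 6.0| < c < 8.5 + 6.0
2.5 < c < 14.5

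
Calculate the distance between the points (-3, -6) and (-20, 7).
Using the distance formula: d = sqrt((x₂-x₁)² + (y₂-y₁)²)
dx = (-20) - (-3) = -17
dy = 7 - (-6) = 13
d = sqrt((-17)² + 13²) = sqrt(289 + 169) = sqrt(458) = 21.40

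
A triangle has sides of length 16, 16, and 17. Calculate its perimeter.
Perimeter = sum of all sides
Perimeter = 16 + 16 + 17
Perimeter = 49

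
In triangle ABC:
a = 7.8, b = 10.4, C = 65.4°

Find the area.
Using A = ½ab·sin(C):
A = ½·7.8·10.4·sin(65.4°) = ½·81.12·0.909236 = 36.88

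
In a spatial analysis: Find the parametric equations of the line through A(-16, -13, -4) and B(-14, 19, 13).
Direction vector d = B - A = (2, 32, 17)
x = -16 + 2t, y = -13 + 32t, z = -4 + 17t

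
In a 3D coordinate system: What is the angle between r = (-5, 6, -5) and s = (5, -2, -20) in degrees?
r·s = 63, |r|² = 86, |s|² = 429
cos θ = 63/√36894 ≈ 0.328
θ ≈ 70.85°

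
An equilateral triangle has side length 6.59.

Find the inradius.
For an equilateral triangle, r = s/(2√3) where s is the side.
r = 6.59/(2√3) = 6.59/3.464102 = 1.902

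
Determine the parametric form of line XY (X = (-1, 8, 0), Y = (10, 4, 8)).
Direction vector d = Y - X = (11, -4, 8)
x = -1 + 11t, y = 8 - 4t, z = 0 + 8t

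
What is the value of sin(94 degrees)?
sin(94 degrees) = 0.9976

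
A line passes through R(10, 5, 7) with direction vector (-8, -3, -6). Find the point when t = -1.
P(-1) = (10 + (-8)(-1), 5 + (-3)(-1), 7 + (-6)(-1)) = (18, 8, 13)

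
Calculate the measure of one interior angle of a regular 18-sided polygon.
Interior angle of a regular n-gon = (n-2)*180/n
Interior angle = (18-2)*180/18
Interior angle = 16*180/18
Interior angle = 2880/18
Interior angle = 160 degrees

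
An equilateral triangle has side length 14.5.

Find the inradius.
For an equilateral triangle, r = s/(2√3) where s is the side.
r = 14.5/(2√3) = 14.5/3.464102 = 4.186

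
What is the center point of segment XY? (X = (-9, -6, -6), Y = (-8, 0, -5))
Midpoint = ((-9-8)/2, (-6+0)/2, (-6-5)/2) = (-8.5, -3, -5.5)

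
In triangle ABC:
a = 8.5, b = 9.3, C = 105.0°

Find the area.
Using A = ½ab·sin(C):
A = ½·8.5·9.3·sin(105.0°) = ½·79.05·0.965926 = 38.18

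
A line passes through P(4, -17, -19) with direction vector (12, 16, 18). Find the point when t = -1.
P(-1) = (4 + 12(-1), -17 + 16(-1), -19 + 18(-1)) = (-8, -33, -37)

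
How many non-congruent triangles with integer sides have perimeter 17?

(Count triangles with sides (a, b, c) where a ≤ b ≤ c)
With a ≤ b ≤ c and a + b + c = 17, the triangle inequality a + b > c gives c < 17/2, so c ≤ 8.
Iterate a from 1 to ⌊p/3⌋ = 5; for each a, b ranges from a to ⌊(p−a)/2⌋ with c = p − a − b, keeping only c ≥ b.
Triples: (1, 8, 8), (2, 7, 8), (3, 6, 8), …
Count = 8 triangles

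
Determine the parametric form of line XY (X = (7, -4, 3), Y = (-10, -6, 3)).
Direction vector d = Y - X = (-17, -2, 0)
x = 7 - 17t, y = -4 - 2t, z = 3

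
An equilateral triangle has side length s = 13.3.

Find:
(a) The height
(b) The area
(a) Height h = s·√3/2 = 13.3·√3/2 = 11.52
(b) Area = (√3/4)·s² = (√3/4)·13.3² = (√3/4)·176.89 = 76.6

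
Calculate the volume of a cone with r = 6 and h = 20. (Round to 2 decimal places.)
Volume = (1/3) * pi * r² * h
Volume = (1/3) * pi * 6² * 20
Volume = (1/3) * pi * 36 * 20
Volume = (1/3) * pi * 720
Volume = 753.98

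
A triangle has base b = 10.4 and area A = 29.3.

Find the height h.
A = ½bh  →  h = 2A/b
h = 2·29.3/10.4 = 5.635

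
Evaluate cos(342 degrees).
cos(342 degrees) = 0.9511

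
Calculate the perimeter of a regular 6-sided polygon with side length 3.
Perimeter = number of sides * side length
Perimeter = 6 * 3
Perimeter = 18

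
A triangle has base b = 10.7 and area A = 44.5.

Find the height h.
A = ½bh  →  h = 2A/b
h = 2·44.5/10.7 = 8.318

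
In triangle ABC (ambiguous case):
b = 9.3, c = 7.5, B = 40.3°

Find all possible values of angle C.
sin(C)/c = sin(B)/b  →  sin(C) = c·sin(B)/b = 7.5·sin(40.3°)/9.3 = 0.521605
C₁ = arcsin(0.521605) = 31.44°,  C₂ = 180° - C₁ = 148.56°
Check C₂: A = 180° - 40.3° - 148.56° = -8.86° ≤ 0, rejected
C = 31.44° (one solution)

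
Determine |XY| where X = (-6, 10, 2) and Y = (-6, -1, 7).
d = √[(0)² + (-11)² + (5)²] = √146 = 12.08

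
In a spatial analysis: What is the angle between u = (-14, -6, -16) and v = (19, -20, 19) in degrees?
u·v = -450, |u|² = 488, |v|² = 1122
cos θ = -450/√547536 ≈ -0.6081
θ ≈ 127.5°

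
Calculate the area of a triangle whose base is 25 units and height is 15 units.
Area = (1/2) * base * height
Area = (1/2) * 25 * 15
Area = 187.50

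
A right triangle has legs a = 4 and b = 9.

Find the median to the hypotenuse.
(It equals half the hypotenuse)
Hypotenuse c = √(4² + 9²) = √97 = 9.84886
Median to hypotenuse = c/2 = 4.924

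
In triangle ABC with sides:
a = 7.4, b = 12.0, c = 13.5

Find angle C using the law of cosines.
cos(C) = (a² + b² - c²)/(2ab)
cos(C) = (7.4² + 12.0² - 13.5²)/(2·7.4·12.0) = 16.51/177.6 = 0.092962
C = arccos(0.092962) = 84.67°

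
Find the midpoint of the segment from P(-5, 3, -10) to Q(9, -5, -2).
Midpoint = ((-5+9)/2, (3-5)/2, (-10-2)/2) = (2, -1, -6)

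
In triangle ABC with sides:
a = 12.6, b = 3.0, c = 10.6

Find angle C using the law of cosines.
cos(C) = (a² + b² - c²)/(2ab)
cos(C) = (12.6² + 3.0² - 10.6²)/(2·12.6·3.0) = 55.4/75.6 = 0.732804
C = arccos(0.732804) = 42.88°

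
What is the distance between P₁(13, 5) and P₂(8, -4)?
Using the distance formula: d = sqrt((x₂-x₁)² + (y₂-y₁)²)
dx = 8 - 13 = -5
dy = (-4) - 5 = -9
d = sqrt((-5)² + (-9)²) = sqrt(25 + 81) = sqrt(106) = 10.30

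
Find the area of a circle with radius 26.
Area = pi * r²
Area = pi * 26²
Area = pi * 676
Area = 2123.72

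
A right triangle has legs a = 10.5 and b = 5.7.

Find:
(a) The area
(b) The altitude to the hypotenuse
(a) Area = ½ab = ½·10.5·5.7 = 29.925
(b) Hypotenuse c = √(10.5² + 5.7²) = √142.74 = 11.9474
    Area = ½·c·h_c  →  h_c = 2·Area/c = 2·29.925/11.9474 = 5.009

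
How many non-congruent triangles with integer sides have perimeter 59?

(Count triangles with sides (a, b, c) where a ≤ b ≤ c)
With a ≤ b ≤ c and a + b + c = 59, the triangle inequality a + b > c gives c < 59/2, so c ≤ 29.
Iterate a from 1 to ⌊p/3⌋ = 19; for each a, b ranges from a to ⌊(p−a)/2⌋ with c = p − a − b, keeping only c ≥ b.
Triples: (1, 29, 29), (2, 28, 29), (3, 27, 29), …
Count = 80 triangles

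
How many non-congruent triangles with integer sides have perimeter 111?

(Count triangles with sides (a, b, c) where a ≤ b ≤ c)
With a ≤ b ≤ c and a + b + c = 111, the triangle inequality a + b > c gives c < 111/2, so c ≤ 55.
Iterate a from 1 to ⌊p/3⌋ = 37; for each a, b ranges from a to ⌊(p−a)/2⌋ with c = p − a − b, keeping only c ≥ b.
Triples: (1, 55, 55), (2, 54, 55), (3, 53, 55), …
Count = 271 triangles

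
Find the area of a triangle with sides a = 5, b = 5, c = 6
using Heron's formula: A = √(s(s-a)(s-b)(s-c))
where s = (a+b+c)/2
s = (5+5+6)/2 = 8
A = √(8·3·3·2) = √144 = 12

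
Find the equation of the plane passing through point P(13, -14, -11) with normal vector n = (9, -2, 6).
d = n·P = (9)(13) + (-2)(-14) + (6)(-11) = 79
Plane: 9x - 2y + 6z = 79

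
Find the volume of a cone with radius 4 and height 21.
Volume = (1/3) * pi * r² * h
Volume = (1/3) * pi * 4² * 21
Volume = (1/3) * pi * 16 * 21
Volume = (1/3) * pi * 336
Volume = 351.86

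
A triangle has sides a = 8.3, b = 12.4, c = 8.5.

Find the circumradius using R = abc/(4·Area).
s = (a+b+c)/2 = 14.6
Area = √(s(s-a)(s-b)(s-c)) = √(14.6·6.3·2.2·6.1) = 35.1336
R = abc/(4·Area) = (8.3·12.4·8.5)/(4·35.1336) = 874.82/140.5344 = 6.225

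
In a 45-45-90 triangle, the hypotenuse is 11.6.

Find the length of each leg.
In a 45-45-90 triangle, hypotenuse = leg·√2  →  leg = hypotenuse/√2
leg = 11.6/√2 = 8.202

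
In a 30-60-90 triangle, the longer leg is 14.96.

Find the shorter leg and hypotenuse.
In a 30-60-90 triangle, sides are in ratio 1 : √3 : 2.
Long leg = short leg·√3  →  short leg = 14.96/√3 = 8.637
Hypotenuse = 2·(short leg) = 2·14.96/√3 = 17.27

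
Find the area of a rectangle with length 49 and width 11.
Area = length * width
Area = 49 * 11
Area = 539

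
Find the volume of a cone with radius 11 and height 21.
Volume = (1/3) * pi * r² * h
Volume = (1/3) * pi * 11² * 21
Volume = (1/3) * pi * 121 * 21
Volume = (1/3) * pi * 2541
Volume = 2660.93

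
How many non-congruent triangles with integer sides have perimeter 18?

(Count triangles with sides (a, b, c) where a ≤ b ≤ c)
With a ≤ b ≤ c and a + b + c = 18, the triangle inequality a + b > c gives c < 18/2, so c ≤ 8.
Iterate a from 1 to ⌊p/3⌋ = 6; for each a, b ranges from a to ⌊(p−a)/2⌋ with c = p − a − b, keeping only c ≥ b.
Triples: (2, 8, 8), (3, 7, 8), (4, 6, 8), …
Count = 7 triangles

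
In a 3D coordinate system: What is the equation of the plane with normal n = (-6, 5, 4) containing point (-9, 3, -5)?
d = n·P = (-6)(-9) + (5)(3) + (4)(-5) = 49
Plane: -6x + 5y + 4z = 49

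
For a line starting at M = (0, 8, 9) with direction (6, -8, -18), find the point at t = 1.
P(1) = (0 + 6(1), 8 + (-8)(1), 9 + (-18)(1)) = (6, 0, -9)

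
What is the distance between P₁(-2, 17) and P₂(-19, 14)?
Using the distance formula: d = sqrt((x₂-x₁)² + (y₂-y₁)²)
dx = (-19) - (-2) = -17
dy = 14 - 17 = -3
d = sqrt((-17)² + (-3)²) = sqrt(289 + 9) = sqrt(298) = 17.26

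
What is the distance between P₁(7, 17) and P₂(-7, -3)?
Using the distance formula: d = sqrt((x₂-x₁)² + (y₂-y₁)²)
dx = (-7) - 7 = -14
dy = (-3) - 17 = -20
d = sqrt((-14)² + (-20)²) = sqrt(196 + 400) = sqrt(596) = 24.41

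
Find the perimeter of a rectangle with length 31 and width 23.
Perimeter = 2 * (length + width)
Perimeter = 2 * (31 + 23)
Perimeter = 2 * 54
Perimeter = 108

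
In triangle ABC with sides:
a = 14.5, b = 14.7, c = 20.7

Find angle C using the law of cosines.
cos(C) = (a² + b² - c²)/(2ab)
cos(C) = (14.5² + 14.7² - 20.7²)/(2·14.5·14.7) = -2.15/426.3 = -0.005043
C = arccos(-0.005043) = 90.29°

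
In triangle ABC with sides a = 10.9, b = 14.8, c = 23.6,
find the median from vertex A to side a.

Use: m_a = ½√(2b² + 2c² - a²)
m_a = ½√(2·14.8² + 2·23.6² - 10.9²)
m_a = ½√(438.08 + 1113.92 - 118.81) = ½√1433.19 = 18.93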